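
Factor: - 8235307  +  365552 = -7869755 =-5^1*607^1 * 2593^1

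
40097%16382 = 7333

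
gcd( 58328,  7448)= 8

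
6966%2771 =1424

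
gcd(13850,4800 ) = 50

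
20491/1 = 20491 = 20491.00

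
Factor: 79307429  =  79307429^1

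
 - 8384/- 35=8384/35 = 239.54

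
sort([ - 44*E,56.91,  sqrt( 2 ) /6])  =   [ - 44*E,sqrt(2 )/6,56.91]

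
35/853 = 35/853  =  0.04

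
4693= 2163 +2530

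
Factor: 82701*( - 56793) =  - 3^5 * 11^1*1021^1*1721^1= - 4696837893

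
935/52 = 935/52=17.98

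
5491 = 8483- 2992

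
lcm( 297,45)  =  1485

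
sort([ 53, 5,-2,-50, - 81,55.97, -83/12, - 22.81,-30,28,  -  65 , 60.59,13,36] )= [ - 81,- 65  ,  -  50, - 30, - 22.81,-83/12,- 2,5,13, 28 , 36,53 , 55.97,60.59 ]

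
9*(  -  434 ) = - 3906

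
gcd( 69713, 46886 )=7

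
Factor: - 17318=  - 2^1*7^1 *1237^1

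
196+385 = 581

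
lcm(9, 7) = 63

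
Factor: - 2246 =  - 2^1*1123^1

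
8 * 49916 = 399328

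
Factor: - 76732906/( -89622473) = 2^1 * 19^1*37^( - 1)*647^1*3121^1*2422229^(-1 ) 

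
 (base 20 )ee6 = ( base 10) 5886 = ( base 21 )D76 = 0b1011011111110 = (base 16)16FE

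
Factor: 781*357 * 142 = 2^1*3^1* 7^1 * 11^1*17^1*71^2 = 39592014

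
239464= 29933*8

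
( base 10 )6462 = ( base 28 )86M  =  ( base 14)24d8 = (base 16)193e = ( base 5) 201322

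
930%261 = 147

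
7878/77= 7878/77 = 102.31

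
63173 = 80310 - 17137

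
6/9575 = 6/9575=0.00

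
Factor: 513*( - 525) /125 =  -3^4*5^( - 1) * 7^1*19^1 = - 10773/5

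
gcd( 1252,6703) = 1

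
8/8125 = 8/8125 = 0.00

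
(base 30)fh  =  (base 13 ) 29C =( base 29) g3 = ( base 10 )467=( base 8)723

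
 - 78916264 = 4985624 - 83901888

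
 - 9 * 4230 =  - 38070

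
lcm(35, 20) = 140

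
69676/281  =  247 + 269/281=247.96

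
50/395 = 10/79 = 0.13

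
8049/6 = 2683/2 = 1341.50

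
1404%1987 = 1404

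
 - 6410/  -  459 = 6410/459 =13.97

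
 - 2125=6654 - 8779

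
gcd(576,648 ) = 72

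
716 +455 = 1171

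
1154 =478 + 676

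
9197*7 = 64379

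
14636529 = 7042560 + 7593969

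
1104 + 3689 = 4793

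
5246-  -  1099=6345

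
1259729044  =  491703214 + 768025830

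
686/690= 343/345 =0.99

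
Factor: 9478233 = 3^2 * 89^1*11833^1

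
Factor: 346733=101^1*3433^1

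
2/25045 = 2/25045 = 0.00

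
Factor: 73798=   2^1 * 36899^1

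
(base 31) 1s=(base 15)3E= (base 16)3b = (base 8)73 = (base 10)59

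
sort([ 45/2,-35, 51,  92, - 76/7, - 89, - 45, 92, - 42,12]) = [-89, - 45, - 42,- 35,-76/7,12,  45/2, 51,92 , 92]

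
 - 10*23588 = -235880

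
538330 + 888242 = 1426572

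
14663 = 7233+7430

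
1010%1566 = 1010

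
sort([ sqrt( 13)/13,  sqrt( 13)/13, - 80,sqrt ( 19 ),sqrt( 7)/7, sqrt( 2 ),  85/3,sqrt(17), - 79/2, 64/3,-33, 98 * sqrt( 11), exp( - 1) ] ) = [ - 80, - 79/2, - 33,sqrt ( 13 )/13,sqrt( 13)/13, exp(  -  1), sqrt(7 )/7,sqrt( 2), sqrt( 17 ),sqrt( 19 ),64/3,85/3, 98*sqrt(11)]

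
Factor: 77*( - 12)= -924 =-2^2*3^1*7^1 * 11^1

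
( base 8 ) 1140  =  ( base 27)ME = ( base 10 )608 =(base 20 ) 1A8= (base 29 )ks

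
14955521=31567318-16611797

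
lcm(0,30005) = 0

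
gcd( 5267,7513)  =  1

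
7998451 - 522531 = 7475920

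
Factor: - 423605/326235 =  - 931/717= -3^( - 1)*7^2*19^1*239^(  -  1)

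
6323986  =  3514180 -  -2809806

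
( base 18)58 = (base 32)32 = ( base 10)98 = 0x62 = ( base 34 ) 2U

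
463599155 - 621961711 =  - 158362556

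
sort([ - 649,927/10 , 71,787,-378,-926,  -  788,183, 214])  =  [ - 926, - 788, - 649,-378,71,927/10,183,214,787 ]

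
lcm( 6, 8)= 24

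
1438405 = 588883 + 849522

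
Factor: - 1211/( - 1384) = 2^( -3)*7^1 = 7/8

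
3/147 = 1/49 = 0.02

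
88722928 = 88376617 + 346311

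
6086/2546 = 3043/1273 = 2.39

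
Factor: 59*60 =2^2*3^1*5^1*59^1 = 3540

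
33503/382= 87 + 269/382=87.70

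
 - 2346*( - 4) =9384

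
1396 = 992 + 404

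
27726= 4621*6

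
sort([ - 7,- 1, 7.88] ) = [ - 7, - 1, 7.88]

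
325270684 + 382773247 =708043931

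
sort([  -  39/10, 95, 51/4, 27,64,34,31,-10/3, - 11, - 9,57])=[ - 11, - 9,-39/10, - 10/3,51/4, 27,31,34, 57, 64, 95 ]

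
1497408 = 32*46794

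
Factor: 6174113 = 11^1 * 149^1*3767^1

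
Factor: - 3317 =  - 31^1*107^1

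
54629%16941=3806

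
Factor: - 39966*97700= -2^3*3^1 * 5^2 * 977^1*6661^1 = -3904678200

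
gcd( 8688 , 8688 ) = 8688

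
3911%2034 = 1877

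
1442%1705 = 1442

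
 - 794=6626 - 7420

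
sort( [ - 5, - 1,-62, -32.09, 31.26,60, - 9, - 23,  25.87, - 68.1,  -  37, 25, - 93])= [- 93, - 68.1, - 62, - 37, -32.09,-23,-9,  -  5, - 1,  25, 25.87, 31.26, 60] 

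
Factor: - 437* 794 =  - 346978 = - 2^1*19^1 *23^1*397^1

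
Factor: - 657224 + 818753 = 161529 = 3^1*23^1*2341^1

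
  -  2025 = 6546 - 8571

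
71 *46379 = 3292909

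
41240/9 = 41240/9 = 4582.22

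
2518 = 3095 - 577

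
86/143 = 86/143 = 0.60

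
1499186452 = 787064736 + 712121716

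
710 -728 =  - 18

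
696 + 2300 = 2996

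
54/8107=54/8107 = 0.01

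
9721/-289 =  - 9721/289 = - 33.64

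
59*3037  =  179183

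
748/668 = 1+ 20/167 =1.12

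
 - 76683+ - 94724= - 171407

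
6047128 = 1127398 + 4919730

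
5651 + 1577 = 7228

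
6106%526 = 320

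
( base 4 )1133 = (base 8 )137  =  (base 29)38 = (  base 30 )35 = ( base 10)95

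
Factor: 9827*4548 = 2^2*3^1  *31^1*317^1*379^1 = 44693196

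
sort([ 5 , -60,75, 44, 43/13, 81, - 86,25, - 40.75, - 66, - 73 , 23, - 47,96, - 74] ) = [-86,  -  74,-73 , - 66, - 60, - 47 , - 40.75 , 43/13 , 5,23 , 25,  44,75, 81,96]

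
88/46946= 44/23473 = 0.00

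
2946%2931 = 15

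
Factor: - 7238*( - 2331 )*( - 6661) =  - 2^1*3^2 * 7^2*11^1*37^1 * 47^1*6661^1 = - 112382913258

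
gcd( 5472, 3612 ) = 12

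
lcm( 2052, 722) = 38988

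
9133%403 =267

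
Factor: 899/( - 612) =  - 2^( - 2)*3^( - 2)*17^(- 1 ) * 29^1*31^1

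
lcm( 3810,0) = 0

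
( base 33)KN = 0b1010101011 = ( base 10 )683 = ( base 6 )3055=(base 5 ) 10213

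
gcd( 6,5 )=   1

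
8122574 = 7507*1082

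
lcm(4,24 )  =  24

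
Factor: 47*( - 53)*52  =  -129532 = - 2^2*13^1 * 47^1*53^1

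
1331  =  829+502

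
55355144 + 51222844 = 106577988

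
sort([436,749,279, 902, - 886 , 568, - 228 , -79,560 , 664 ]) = [ - 886, - 228, - 79, 279, 436,560,568,  664,749 , 902]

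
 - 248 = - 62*4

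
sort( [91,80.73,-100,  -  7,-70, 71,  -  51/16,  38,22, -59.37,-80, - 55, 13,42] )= [  -  100, - 80,-70, - 59.37, - 55, - 7 , - 51/16,13,22,38,42, 71, 80.73, 91]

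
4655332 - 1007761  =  3647571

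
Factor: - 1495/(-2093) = 5^1*7^(-1 ) =5/7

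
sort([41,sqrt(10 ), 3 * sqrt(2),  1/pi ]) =[1/pi, sqrt( 10 ), 3*sqrt( 2 ),41]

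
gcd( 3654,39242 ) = 14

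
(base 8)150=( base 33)35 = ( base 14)76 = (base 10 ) 104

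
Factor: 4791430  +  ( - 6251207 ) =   -  1459777 = - 11^1 * 132707^1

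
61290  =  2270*27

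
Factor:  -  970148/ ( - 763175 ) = 2^2 * 5^( - 2)*7^( - 3) * 89^(-1)*409^1 * 593^1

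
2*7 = 14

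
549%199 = 151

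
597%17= 2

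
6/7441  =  6/7441 = 0.00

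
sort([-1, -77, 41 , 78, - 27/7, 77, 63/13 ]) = [ - 77, - 27/7,-1,63/13, 41,77, 78]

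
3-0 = 3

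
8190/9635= 1638/1927 = 0.85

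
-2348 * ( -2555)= 5999140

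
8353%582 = 205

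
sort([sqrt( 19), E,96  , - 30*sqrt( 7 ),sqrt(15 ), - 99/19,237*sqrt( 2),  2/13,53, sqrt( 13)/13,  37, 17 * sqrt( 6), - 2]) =[ - 30*  sqrt(7), - 99/19, - 2, 2/13 , sqrt( 13)/13, E, sqrt( 15 ), sqrt(19),37,17*sqrt ( 6),  53, 96,237*sqrt( 2)]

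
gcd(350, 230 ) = 10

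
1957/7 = 1957/7 = 279.57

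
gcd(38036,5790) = 2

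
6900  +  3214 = 10114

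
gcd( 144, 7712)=16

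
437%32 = 21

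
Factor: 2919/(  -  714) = -139/34 =-2^( -1 )*17^( - 1)*139^1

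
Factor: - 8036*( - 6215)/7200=2^( - 3 ) * 3^(- 2 )*5^( - 1)*7^2*11^1*41^1*113^1 =2497187/360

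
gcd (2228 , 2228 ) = 2228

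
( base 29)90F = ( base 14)2A9A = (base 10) 7584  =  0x1da0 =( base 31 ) 7rk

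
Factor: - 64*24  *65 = -99840  =  -2^9*3^1*5^1*13^1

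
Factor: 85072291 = 19^1*4477489^1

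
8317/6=8317/6 = 1386.17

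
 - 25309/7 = -25309/7 = - 3615.57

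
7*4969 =34783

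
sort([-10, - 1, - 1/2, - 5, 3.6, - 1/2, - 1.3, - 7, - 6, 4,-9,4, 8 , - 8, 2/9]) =[ - 10, - 9, - 8,-7, - 6,  -  5,- 1.3, - 1, - 1/2, - 1/2 , 2/9 , 3.6, 4,4,8] 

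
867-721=146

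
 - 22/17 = -22/17 = - 1.29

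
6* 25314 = 151884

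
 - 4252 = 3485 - 7737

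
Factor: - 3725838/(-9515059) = 2^1*3^4 * 109^1*211^1*9515059^ ( - 1 )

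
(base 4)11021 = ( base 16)149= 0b101001001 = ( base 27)C5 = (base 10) 329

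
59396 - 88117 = - 28721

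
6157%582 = 337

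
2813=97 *29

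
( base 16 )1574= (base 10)5492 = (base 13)2666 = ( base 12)3218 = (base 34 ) 4pi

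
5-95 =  - 90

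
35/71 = 35/71 = 0.49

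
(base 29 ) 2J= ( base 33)2B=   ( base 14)57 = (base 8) 115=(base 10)77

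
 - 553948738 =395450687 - 949399425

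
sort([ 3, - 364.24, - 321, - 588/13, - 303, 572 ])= [ - 364.24, - 321, - 303,  -  588/13,3,572 ] 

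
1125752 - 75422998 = - 74297246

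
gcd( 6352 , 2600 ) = 8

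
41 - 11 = 30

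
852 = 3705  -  2853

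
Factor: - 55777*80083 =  - 17^2*53^1*193^1*1511^1 = - 4466789491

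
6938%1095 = 368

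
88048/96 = 917 + 1/6 = 917.17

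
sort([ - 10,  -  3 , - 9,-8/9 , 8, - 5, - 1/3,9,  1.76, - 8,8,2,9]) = [ - 10, - 9,-8, - 5, - 3, - 8/9, - 1/3 , 1.76,2, 8,8, 9,9]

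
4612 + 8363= 12975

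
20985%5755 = 3720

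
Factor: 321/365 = 3^1 * 5^( - 1)*73^( - 1 )*107^1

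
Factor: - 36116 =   -  2^2 * 9029^1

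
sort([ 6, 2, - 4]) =[ - 4, 2 , 6] 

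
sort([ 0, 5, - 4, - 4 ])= [-4, - 4, 0, 5 ] 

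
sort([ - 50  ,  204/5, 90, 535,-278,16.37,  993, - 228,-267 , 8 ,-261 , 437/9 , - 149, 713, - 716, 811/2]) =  [ - 716, - 278, - 267, - 261,  -  228, - 149 ,-50 , 8,16.37,204/5,437/9,90,811/2, 535, 713 , 993] 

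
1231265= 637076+594189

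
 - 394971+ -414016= - 808987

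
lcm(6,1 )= 6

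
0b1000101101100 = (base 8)10554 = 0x116C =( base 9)6105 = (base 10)4460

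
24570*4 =98280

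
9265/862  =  10+645/862 = 10.75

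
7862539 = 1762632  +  6099907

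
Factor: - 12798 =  - 2^1*3^4 * 79^1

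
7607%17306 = 7607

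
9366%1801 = 361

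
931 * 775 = 721525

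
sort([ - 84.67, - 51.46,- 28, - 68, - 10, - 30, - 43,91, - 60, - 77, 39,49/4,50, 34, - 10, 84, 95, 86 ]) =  [ - 84.67, - 77, - 68, - 60,-51.46,  -  43,-30, - 28, -10, - 10, 49/4, 34, 39, 50, 84,  86 , 91, 95] 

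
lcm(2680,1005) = 8040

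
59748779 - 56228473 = 3520306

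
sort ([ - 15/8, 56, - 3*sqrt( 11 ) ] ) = [-3*sqrt( 11 ), - 15/8, 56]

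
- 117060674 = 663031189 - 780091863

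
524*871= 456404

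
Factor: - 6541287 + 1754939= - 2^2  *  7^1 * 199^1*859^1 =- 4786348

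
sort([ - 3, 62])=[-3 , 62]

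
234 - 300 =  - 66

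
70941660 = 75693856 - 4752196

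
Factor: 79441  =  17^1*4673^1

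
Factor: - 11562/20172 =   -  47/82 = - 2^( - 1 )*41^( - 1)*47^1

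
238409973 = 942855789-704445816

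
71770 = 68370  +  3400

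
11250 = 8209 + 3041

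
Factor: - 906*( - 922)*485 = 2^2 * 3^1*5^1*97^1*151^1*461^1 = 405136020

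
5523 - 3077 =2446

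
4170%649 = 276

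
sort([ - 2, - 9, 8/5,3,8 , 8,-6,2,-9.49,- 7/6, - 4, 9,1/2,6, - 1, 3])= [  -  9.49, - 9, - 6,  -  4, - 2, - 7/6,  -  1, 1/2, 8/5, 2, 3,  3,6, 8, 8,9]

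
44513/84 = 529 +11/12 = 529.92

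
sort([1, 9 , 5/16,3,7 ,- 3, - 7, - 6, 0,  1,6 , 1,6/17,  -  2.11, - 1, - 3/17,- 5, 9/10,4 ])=[ - 7, - 6,-5, - 3, - 2.11, - 1 , - 3/17, 0, 5/16,6/17,  9/10 , 1,1,  1, 3, 4,6, 7,9]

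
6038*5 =30190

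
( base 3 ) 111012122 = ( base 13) 44c9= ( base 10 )9629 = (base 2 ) 10010110011101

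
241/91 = 241/91= 2.65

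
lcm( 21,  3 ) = 21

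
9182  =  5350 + 3832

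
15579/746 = 15579/746 = 20.88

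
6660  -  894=5766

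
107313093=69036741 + 38276352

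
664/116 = 166/29 = 5.72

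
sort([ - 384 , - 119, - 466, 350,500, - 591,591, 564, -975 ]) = [ - 975,-591,-466, - 384, - 119, 350,500,564 , 591]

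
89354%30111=29132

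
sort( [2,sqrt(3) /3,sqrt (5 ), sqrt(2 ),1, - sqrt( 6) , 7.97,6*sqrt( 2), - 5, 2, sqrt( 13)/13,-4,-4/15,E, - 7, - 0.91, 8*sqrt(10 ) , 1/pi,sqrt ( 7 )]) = [- 7, - 5, - 4,-sqrt ( 6 ),  -  0.91 , - 4/15,sqrt( 13)/13,1/pi,sqrt( 3 )/3,1,sqrt( 2 ),2,2,  sqrt( 5 ),sqrt( 7), E, 7.97,6*sqrt( 2 ),8 * sqrt( 10)]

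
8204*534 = 4380936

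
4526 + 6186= 10712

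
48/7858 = 24/3929 = 0.01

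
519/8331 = 173/2777 = 0.06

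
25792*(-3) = -77376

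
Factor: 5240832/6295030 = 2620416/3147515 = 2^10 *3^1*5^(-1) * 7^ (-2) * 29^(-1 )*443^ ( - 1)*853^1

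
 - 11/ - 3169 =11/3169 = 0.00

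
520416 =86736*6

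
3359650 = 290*11585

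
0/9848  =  0 = 0.00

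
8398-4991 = 3407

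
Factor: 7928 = 2^3*991^1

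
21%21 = 0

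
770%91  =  42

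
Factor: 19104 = 2^5 *3^1* 199^1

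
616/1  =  616=616.00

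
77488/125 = 77488/125 = 619.90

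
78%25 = 3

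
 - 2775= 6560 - 9335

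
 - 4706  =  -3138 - 1568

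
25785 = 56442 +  - 30657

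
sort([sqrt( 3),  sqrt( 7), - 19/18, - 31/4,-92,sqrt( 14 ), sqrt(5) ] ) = [ - 92 ,- 31/4, - 19/18,sqrt( 3 ),  sqrt( 5 ), sqrt( 7),sqrt(14 )]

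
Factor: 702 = 2^1*3^3*13^1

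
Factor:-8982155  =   - 5^1*7^1*13^1* 19^1 * 1039^1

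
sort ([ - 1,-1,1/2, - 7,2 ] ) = [ - 7 , - 1,- 1 , 1/2,2 ] 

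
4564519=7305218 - 2740699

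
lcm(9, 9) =9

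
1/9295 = 1/9295 = 0.00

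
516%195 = 126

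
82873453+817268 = 83690721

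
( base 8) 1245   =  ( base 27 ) P2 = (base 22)18H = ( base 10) 677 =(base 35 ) jc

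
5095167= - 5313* ( - 959)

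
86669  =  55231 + 31438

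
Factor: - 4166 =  - 2^1*2083^1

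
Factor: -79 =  - 79^1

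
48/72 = 2/3 = 0.67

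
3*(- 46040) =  - 138120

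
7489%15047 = 7489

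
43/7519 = 43/7519 = 0.01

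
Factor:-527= - 17^1*31^1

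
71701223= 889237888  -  817536665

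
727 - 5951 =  - 5224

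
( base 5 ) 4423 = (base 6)2501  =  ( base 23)13f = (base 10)613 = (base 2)1001100101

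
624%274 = 76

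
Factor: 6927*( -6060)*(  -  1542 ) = 2^3*3^3*5^1*101^1*257^1 * 2309^1 = 64729490040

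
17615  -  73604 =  - 55989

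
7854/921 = 2618/307  =  8.53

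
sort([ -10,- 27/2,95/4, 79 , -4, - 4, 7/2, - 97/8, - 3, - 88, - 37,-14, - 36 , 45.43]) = [-88, - 37 ,  -  36,-14, - 27/2, - 97/8, - 10,-4, - 4, - 3, 7/2, 95/4,45.43, 79 ]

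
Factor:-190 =-2^1 * 5^1 * 19^1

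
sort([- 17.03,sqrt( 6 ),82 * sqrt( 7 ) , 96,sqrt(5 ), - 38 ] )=[ - 38, - 17.03, sqrt(5 ),sqrt( 6),96 , 82 * sqrt(7 ) ]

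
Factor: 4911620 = 2^2 *5^1*7^1*35083^1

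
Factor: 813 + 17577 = 18390  =  2^1*3^1*5^1 * 613^1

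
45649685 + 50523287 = 96172972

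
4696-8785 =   -  4089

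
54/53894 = 27/26947 = 0.00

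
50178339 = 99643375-49465036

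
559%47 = 42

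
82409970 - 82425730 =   -  15760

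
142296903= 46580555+95716348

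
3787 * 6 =22722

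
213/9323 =213/9323  =  0.02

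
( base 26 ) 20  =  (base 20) 2c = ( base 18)2G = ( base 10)52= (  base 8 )64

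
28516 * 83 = 2366828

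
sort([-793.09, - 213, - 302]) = [-793.09, - 302, - 213]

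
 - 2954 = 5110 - 8064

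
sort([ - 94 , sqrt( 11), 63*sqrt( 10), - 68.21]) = [ -94, -68.21 , sqrt( 11),63*sqrt( 10 ) ] 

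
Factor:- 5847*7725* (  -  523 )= 3^2*5^2*103^1*523^1 * 1949^1= 23622903225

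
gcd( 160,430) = 10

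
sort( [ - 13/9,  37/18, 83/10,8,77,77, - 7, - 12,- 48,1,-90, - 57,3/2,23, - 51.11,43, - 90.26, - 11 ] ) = [ - 90.26, - 90, - 57, - 51.11, - 48,-12,-11 ,  -  7, - 13/9,1,3/2, 37/18,8,83/10,23,43,77, 77]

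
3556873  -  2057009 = 1499864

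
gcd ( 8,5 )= 1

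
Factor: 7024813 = 19^1*331^1*1117^1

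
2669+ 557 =3226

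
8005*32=256160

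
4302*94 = 404388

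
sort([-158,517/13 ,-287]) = [-287, - 158,517/13]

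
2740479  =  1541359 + 1199120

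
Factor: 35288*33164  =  1170291232  =  2^5* 11^1*401^1 * 8291^1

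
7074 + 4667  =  11741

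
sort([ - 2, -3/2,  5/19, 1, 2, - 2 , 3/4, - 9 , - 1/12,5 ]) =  [ - 9, - 2, - 2, - 3/2, - 1/12, 5/19,3/4,1, 2,5]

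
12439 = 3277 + 9162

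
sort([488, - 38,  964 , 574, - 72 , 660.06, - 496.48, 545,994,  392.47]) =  [ - 496.48, - 72, - 38,392.47,488, 545,574,660.06,  964, 994 ] 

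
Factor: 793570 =2^1*5^1*79357^1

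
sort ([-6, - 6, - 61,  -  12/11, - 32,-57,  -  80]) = [ -80 ,-61,-57,  -  32, - 6, - 6,-12/11]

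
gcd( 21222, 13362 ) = 786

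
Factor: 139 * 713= 99107 = 23^1*31^1*139^1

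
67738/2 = 33869 = 33869.00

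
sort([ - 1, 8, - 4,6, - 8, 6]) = [- 8, - 4,  -  1, 6, 6, 8] 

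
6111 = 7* 873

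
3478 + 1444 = 4922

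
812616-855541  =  -42925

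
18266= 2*9133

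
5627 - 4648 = 979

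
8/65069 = 8/65069=0.00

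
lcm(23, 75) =1725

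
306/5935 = 306/5935 = 0.05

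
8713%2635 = 808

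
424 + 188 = 612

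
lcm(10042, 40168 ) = 40168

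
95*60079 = 5707505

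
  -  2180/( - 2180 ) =1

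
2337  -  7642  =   - 5305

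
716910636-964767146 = -247856510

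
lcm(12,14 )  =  84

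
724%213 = 85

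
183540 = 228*805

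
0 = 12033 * 0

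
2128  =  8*266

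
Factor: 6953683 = 11^1*632153^1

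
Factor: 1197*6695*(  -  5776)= - 46288373040 = - 2^4*3^2*5^1*7^1*13^1 *19^3*103^1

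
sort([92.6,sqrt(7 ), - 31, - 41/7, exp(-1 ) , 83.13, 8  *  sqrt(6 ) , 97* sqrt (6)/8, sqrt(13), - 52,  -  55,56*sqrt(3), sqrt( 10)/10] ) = [-55, - 52,-31,  -  41/7, sqrt(10)/10, exp (-1), sqrt( 7 ),sqrt(13 ),  8*sqrt( 6),97*sqrt( 6)/8, 83.13,92.6, 56*sqrt(3)] 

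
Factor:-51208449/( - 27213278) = 2^( - 1) * 3^1*23^( - 1)*37^ ( - 1 ) * 59^ ( - 1 ) * 271^( - 1)*17069483^1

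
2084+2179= 4263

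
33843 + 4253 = 38096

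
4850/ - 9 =- 4850/9= - 538.89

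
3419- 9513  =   - 6094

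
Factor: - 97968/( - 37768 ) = 2^1*3^1*13^1 * 157^1*4721^( - 1 ) = 12246/4721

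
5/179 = 5/179=0.03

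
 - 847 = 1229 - 2076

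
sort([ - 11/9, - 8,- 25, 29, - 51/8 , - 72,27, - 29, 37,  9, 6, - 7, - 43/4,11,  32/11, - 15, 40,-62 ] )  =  [-72,-62, - 29, - 25, -15, - 43/4, - 8, - 7, - 51/8, - 11/9,32/11, 6,9,11,27,29,  37,  40] 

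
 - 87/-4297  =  87/4297  =  0.02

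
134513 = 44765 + 89748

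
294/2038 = 147/1019 = 0.14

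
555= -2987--3542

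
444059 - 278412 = 165647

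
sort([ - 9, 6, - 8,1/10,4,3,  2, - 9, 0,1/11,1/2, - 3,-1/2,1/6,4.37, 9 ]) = [ - 9 , - 9, - 8, - 3, - 1/2,0, 1/11,1/10,1/6,1/2,2, 3,4,4.37,6,9 ] 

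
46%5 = 1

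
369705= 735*503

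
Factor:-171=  - 3^2*19^1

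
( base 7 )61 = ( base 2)101011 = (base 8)53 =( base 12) 37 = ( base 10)43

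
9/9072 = 1/1008 = 0.00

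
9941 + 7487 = 17428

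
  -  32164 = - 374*86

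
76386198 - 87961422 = - 11575224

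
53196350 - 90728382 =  - 37532032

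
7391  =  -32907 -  - 40298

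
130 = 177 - 47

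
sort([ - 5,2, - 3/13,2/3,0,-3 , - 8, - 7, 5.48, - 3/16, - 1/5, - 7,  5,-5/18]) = [ - 8 ,-7, - 7, - 5, - 3, - 5/18, -3/13 , - 1/5, - 3/16,0, 2/3, 2 , 5 , 5.48 ]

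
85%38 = 9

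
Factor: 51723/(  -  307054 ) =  - 63/374 = - 2^ (-1)*3^2 * 7^1*11^(-1)*17^( - 1)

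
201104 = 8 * 25138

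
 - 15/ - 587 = 15/587 = 0.03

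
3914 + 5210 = 9124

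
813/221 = 3+150/221 = 3.68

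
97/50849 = 97/50849= 0.00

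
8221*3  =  24663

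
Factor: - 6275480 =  - 2^3*5^1*156887^1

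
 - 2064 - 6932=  - 8996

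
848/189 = 4 + 92/189 =4.49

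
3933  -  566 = 3367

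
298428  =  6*49738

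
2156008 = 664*3247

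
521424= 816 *639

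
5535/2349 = 205/87 = 2.36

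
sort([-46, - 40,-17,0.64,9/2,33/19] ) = [ - 46, - 40, - 17, 0.64,  33/19,9/2 ] 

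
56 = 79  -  23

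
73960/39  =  1896  +  16/39 = 1896.41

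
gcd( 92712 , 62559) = 3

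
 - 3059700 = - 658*4650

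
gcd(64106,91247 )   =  1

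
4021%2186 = 1835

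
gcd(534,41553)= 3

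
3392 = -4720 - -8112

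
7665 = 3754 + 3911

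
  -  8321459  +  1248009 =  - 7073450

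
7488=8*936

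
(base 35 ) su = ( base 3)1101102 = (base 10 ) 1010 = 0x3f2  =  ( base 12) 702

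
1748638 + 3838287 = 5586925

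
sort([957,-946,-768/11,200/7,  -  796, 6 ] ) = [ - 946, - 796, - 768/11,6,200/7,957 ] 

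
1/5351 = 1/5351 =0.00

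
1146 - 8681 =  - 7535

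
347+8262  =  8609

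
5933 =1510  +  4423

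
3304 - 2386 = 918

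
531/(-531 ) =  - 1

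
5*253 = 1265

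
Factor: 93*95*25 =3^1*5^3 *19^1*31^1 = 220875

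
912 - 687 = 225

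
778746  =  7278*107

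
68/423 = 68/423 = 0.16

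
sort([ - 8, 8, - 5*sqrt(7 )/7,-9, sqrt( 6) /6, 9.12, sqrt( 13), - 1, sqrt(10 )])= [ - 9, - 8, - 5*sqrt( 7 ) /7,- 1, sqrt(6 )/6,sqrt( 10 ) , sqrt(  13 ), 8,  9.12]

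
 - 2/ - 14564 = 1/7282 = 0.00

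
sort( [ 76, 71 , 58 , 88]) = [ 58, 71,76, 88] 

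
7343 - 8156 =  - 813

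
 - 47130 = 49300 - 96430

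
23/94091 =23/94091 = 0.00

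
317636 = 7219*44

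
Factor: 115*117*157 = 3^2 * 5^1*13^1*23^1* 157^1 = 2112435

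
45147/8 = 5643 + 3/8 = 5643.38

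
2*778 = 1556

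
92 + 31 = 123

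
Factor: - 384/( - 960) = 2^1*5^( - 1)  =  2/5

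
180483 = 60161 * 3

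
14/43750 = 1/3125 = 0.00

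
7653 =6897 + 756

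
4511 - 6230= - 1719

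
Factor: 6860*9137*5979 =2^2*3^1*5^1*7^3*1993^1*9137^1 = 374762643780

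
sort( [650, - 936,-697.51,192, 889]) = [ - 936,  -  697.51,  192,650, 889] 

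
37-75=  - 38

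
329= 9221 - 8892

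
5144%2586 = 2558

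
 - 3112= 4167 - 7279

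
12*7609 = 91308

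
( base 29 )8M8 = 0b1110011001110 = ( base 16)1CCE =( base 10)7374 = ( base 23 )DLE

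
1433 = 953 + 480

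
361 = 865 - 504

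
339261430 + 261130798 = 600392228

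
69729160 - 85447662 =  - 15718502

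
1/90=1/90 = 0.01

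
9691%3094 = 409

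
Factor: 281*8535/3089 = 3^1*5^1*281^1 *569^1*3089^( - 1 ) = 2398335/3089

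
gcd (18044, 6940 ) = 1388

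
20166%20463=20166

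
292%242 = 50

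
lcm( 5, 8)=40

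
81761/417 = 81761/417= 196.07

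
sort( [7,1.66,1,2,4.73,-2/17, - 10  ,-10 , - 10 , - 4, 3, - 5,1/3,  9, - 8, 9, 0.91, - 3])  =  [ -10,  -  10, - 10, - 8,  -  5, - 4 ,-3,-2/17,1/3,  0.91, 1,1.66,2,3, 4.73,7,  9, 9] 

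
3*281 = 843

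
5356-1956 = 3400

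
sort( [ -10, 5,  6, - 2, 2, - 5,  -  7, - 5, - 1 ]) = [ - 10, -7, - 5, - 5, - 2, - 1,2,5 , 6 ]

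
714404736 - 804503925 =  - 90099189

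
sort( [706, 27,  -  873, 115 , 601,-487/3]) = [ - 873, - 487/3 , 27, 115,  601, 706 ] 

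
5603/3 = 5603/3=1867.67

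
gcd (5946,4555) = 1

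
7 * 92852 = 649964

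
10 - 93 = -83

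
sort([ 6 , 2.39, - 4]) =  [-4,2.39, 6] 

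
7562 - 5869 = 1693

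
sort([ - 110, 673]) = [ - 110 , 673]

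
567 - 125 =442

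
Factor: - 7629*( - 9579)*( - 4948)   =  -2^2*3^2*31^1*103^1*1237^1*2543^1 = - 361590889068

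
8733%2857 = 162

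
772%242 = 46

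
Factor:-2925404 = -2^2*29^1* 25219^1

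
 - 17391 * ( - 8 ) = 139128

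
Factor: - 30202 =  - 2^1 * 15101^1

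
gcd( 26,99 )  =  1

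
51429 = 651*79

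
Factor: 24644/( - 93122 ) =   -  122/461 = - 2^1*61^1*461^( - 1)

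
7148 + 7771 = 14919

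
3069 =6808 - 3739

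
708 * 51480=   36447840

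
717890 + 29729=747619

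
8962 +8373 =17335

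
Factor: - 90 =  - 2^1*3^2*5^1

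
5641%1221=757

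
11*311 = 3421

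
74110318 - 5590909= 68519409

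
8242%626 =104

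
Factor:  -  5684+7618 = 1934=2^1*967^1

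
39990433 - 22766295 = 17224138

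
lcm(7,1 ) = 7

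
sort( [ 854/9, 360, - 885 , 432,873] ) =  [ - 885, 854/9,  360,432,873] 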